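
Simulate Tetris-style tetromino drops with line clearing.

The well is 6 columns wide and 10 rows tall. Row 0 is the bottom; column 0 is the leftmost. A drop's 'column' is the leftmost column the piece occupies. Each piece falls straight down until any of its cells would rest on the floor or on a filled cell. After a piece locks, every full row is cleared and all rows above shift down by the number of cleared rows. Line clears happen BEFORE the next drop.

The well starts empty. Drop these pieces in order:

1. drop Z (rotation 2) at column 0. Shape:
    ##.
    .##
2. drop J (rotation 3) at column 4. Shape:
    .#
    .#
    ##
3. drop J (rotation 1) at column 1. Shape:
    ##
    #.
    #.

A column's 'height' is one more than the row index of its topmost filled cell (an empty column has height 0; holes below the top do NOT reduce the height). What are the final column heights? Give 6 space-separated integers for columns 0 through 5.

Drop 1: Z rot2 at col 0 lands with bottom-row=0; cleared 0 line(s) (total 0); column heights now [2 2 1 0 0 0], max=2
Drop 2: J rot3 at col 4 lands with bottom-row=0; cleared 0 line(s) (total 0); column heights now [2 2 1 0 1 3], max=3
Drop 3: J rot1 at col 1 lands with bottom-row=2; cleared 0 line(s) (total 0); column heights now [2 5 5 0 1 3], max=5

Answer: 2 5 5 0 1 3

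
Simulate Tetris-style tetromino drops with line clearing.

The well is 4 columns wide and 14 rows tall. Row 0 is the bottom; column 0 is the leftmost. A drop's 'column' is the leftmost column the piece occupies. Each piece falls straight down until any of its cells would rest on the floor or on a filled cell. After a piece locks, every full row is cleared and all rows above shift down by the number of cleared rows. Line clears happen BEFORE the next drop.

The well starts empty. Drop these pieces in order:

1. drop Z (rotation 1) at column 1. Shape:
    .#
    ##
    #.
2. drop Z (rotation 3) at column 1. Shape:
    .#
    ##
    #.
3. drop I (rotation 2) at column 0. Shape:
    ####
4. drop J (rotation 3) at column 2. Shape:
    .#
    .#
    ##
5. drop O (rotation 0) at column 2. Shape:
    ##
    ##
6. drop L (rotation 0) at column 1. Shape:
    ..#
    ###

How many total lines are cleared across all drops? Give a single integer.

Answer: 1

Derivation:
Drop 1: Z rot1 at col 1 lands with bottom-row=0; cleared 0 line(s) (total 0); column heights now [0 2 3 0], max=3
Drop 2: Z rot3 at col 1 lands with bottom-row=2; cleared 0 line(s) (total 0); column heights now [0 4 5 0], max=5
Drop 3: I rot2 at col 0 lands with bottom-row=5; cleared 1 line(s) (total 1); column heights now [0 4 5 0], max=5
Drop 4: J rot3 at col 2 lands with bottom-row=5; cleared 0 line(s) (total 1); column heights now [0 4 6 8], max=8
Drop 5: O rot0 at col 2 lands with bottom-row=8; cleared 0 line(s) (total 1); column heights now [0 4 10 10], max=10
Drop 6: L rot0 at col 1 lands with bottom-row=10; cleared 0 line(s) (total 1); column heights now [0 11 11 12], max=12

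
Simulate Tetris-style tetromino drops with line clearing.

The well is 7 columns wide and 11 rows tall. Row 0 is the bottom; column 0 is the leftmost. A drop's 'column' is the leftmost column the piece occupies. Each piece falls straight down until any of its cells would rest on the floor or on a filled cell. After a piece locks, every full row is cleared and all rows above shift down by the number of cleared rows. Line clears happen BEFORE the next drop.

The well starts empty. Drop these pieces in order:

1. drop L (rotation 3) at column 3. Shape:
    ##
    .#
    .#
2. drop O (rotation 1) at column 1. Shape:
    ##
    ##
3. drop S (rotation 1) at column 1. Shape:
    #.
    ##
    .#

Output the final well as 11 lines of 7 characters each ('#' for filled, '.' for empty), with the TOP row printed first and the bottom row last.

Drop 1: L rot3 at col 3 lands with bottom-row=0; cleared 0 line(s) (total 0); column heights now [0 0 0 3 3 0 0], max=3
Drop 2: O rot1 at col 1 lands with bottom-row=0; cleared 0 line(s) (total 0); column heights now [0 2 2 3 3 0 0], max=3
Drop 3: S rot1 at col 1 lands with bottom-row=2; cleared 0 line(s) (total 0); column heights now [0 5 4 3 3 0 0], max=5

Answer: .......
.......
.......
.......
.......
.......
.#.....
.##....
..###..
.##.#..
.##.#..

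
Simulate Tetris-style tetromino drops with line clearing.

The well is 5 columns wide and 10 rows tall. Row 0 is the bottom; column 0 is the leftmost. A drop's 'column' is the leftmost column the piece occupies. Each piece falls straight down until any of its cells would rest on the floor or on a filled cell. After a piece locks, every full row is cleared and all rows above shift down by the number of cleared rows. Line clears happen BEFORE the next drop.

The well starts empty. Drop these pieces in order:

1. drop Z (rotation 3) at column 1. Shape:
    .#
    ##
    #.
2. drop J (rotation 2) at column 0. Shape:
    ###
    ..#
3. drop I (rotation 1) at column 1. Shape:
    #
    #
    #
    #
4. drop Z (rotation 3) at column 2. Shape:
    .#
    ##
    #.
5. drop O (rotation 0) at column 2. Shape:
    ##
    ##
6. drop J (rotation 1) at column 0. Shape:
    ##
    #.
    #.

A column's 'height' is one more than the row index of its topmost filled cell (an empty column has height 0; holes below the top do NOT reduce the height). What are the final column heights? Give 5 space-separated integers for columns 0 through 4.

Answer: 10 10 10 10 0

Derivation:
Drop 1: Z rot3 at col 1 lands with bottom-row=0; cleared 0 line(s) (total 0); column heights now [0 2 3 0 0], max=3
Drop 2: J rot2 at col 0 lands with bottom-row=3; cleared 0 line(s) (total 0); column heights now [5 5 5 0 0], max=5
Drop 3: I rot1 at col 1 lands with bottom-row=5; cleared 0 line(s) (total 0); column heights now [5 9 5 0 0], max=9
Drop 4: Z rot3 at col 2 lands with bottom-row=5; cleared 0 line(s) (total 0); column heights now [5 9 7 8 0], max=9
Drop 5: O rot0 at col 2 lands with bottom-row=8; cleared 0 line(s) (total 0); column heights now [5 9 10 10 0], max=10
Drop 6: J rot1 at col 0 lands with bottom-row=7; cleared 0 line(s) (total 0); column heights now [10 10 10 10 0], max=10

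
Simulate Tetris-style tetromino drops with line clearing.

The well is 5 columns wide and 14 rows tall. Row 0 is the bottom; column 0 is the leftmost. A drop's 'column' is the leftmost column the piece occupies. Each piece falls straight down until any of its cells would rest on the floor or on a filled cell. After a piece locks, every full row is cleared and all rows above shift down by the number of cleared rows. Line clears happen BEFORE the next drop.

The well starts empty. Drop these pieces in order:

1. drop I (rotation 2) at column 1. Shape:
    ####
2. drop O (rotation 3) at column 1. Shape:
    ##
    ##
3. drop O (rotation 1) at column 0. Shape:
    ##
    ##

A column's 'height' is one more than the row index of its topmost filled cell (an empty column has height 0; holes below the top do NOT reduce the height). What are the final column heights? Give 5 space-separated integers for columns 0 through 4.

Drop 1: I rot2 at col 1 lands with bottom-row=0; cleared 0 line(s) (total 0); column heights now [0 1 1 1 1], max=1
Drop 2: O rot3 at col 1 lands with bottom-row=1; cleared 0 line(s) (total 0); column heights now [0 3 3 1 1], max=3
Drop 3: O rot1 at col 0 lands with bottom-row=3; cleared 0 line(s) (total 0); column heights now [5 5 3 1 1], max=5

Answer: 5 5 3 1 1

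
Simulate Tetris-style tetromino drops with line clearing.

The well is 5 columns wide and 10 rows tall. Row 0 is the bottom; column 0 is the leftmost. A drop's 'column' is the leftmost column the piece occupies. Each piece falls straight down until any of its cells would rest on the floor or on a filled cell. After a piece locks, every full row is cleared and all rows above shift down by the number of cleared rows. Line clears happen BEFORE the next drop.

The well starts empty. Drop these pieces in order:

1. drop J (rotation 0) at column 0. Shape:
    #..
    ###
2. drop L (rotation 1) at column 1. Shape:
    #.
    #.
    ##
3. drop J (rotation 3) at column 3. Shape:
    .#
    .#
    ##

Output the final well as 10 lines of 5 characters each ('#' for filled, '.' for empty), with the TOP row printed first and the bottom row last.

Answer: .....
.....
.....
.....
.....
.....
.....
.#...
.#..#
###.#

Derivation:
Drop 1: J rot0 at col 0 lands with bottom-row=0; cleared 0 line(s) (total 0); column heights now [2 1 1 0 0], max=2
Drop 2: L rot1 at col 1 lands with bottom-row=1; cleared 0 line(s) (total 0); column heights now [2 4 2 0 0], max=4
Drop 3: J rot3 at col 3 lands with bottom-row=0; cleared 1 line(s) (total 1); column heights now [1 3 1 0 2], max=3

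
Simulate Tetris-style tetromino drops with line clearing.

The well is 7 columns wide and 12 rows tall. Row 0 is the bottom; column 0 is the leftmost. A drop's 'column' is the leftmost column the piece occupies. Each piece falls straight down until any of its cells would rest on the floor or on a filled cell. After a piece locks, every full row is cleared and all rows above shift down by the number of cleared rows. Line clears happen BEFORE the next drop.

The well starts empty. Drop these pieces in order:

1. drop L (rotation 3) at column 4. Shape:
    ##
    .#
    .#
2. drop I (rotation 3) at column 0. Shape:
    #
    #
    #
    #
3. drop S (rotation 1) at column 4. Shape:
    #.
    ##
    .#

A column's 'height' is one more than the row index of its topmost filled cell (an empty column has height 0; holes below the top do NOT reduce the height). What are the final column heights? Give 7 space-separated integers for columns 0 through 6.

Answer: 4 0 0 0 6 5 0

Derivation:
Drop 1: L rot3 at col 4 lands with bottom-row=0; cleared 0 line(s) (total 0); column heights now [0 0 0 0 3 3 0], max=3
Drop 2: I rot3 at col 0 lands with bottom-row=0; cleared 0 line(s) (total 0); column heights now [4 0 0 0 3 3 0], max=4
Drop 3: S rot1 at col 4 lands with bottom-row=3; cleared 0 line(s) (total 0); column heights now [4 0 0 0 6 5 0], max=6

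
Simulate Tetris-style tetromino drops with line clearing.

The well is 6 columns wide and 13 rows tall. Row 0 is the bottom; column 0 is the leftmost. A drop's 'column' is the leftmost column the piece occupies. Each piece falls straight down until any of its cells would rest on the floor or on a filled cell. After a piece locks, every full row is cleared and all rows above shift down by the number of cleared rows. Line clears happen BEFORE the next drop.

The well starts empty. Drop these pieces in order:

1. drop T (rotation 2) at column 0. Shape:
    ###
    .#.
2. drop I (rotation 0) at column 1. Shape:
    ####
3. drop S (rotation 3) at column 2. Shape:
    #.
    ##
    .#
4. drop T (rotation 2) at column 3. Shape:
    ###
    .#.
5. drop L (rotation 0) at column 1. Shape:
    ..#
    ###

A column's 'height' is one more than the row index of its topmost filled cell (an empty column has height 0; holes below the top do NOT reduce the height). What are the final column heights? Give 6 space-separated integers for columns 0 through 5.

Answer: 2 7 7 8 6 6

Derivation:
Drop 1: T rot2 at col 0 lands with bottom-row=0; cleared 0 line(s) (total 0); column heights now [2 2 2 0 0 0], max=2
Drop 2: I rot0 at col 1 lands with bottom-row=2; cleared 0 line(s) (total 0); column heights now [2 3 3 3 3 0], max=3
Drop 3: S rot3 at col 2 lands with bottom-row=3; cleared 0 line(s) (total 0); column heights now [2 3 6 5 3 0], max=6
Drop 4: T rot2 at col 3 lands with bottom-row=4; cleared 0 line(s) (total 0); column heights now [2 3 6 6 6 6], max=6
Drop 5: L rot0 at col 1 lands with bottom-row=6; cleared 0 line(s) (total 0); column heights now [2 7 7 8 6 6], max=8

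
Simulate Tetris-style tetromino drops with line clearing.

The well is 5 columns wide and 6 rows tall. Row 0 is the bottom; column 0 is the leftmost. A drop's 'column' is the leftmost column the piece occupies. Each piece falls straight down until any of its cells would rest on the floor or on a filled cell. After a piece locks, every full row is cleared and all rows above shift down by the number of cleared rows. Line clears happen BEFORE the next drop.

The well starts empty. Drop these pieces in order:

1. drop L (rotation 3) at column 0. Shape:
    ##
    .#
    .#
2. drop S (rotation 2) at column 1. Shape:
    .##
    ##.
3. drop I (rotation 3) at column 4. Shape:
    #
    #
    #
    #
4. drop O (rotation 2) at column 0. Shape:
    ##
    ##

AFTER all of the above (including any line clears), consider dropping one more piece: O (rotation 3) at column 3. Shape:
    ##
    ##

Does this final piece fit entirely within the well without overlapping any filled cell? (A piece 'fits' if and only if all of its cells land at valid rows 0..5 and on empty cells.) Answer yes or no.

Answer: no

Derivation:
Drop 1: L rot3 at col 0 lands with bottom-row=0; cleared 0 line(s) (total 0); column heights now [3 3 0 0 0], max=3
Drop 2: S rot2 at col 1 lands with bottom-row=3; cleared 0 line(s) (total 0); column heights now [3 4 5 5 0], max=5
Drop 3: I rot3 at col 4 lands with bottom-row=0; cleared 0 line(s) (total 0); column heights now [3 4 5 5 4], max=5
Drop 4: O rot2 at col 0 lands with bottom-row=4; cleared 0 line(s) (total 0); column heights now [6 6 5 5 4], max=6
Test piece O rot3 at col 3 (width 2): heights before test = [6 6 5 5 4]; fits = False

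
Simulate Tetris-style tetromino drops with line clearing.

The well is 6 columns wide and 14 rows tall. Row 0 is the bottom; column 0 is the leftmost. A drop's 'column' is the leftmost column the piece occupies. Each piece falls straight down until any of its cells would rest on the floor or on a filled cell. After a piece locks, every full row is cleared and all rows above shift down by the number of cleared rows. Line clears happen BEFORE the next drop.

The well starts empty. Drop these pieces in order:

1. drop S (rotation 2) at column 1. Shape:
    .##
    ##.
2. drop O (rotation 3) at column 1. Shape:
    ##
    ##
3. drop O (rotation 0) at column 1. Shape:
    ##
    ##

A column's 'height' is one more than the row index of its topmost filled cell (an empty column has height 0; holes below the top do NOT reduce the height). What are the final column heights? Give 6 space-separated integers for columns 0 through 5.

Answer: 0 6 6 2 0 0

Derivation:
Drop 1: S rot2 at col 1 lands with bottom-row=0; cleared 0 line(s) (total 0); column heights now [0 1 2 2 0 0], max=2
Drop 2: O rot3 at col 1 lands with bottom-row=2; cleared 0 line(s) (total 0); column heights now [0 4 4 2 0 0], max=4
Drop 3: O rot0 at col 1 lands with bottom-row=4; cleared 0 line(s) (total 0); column heights now [0 6 6 2 0 0], max=6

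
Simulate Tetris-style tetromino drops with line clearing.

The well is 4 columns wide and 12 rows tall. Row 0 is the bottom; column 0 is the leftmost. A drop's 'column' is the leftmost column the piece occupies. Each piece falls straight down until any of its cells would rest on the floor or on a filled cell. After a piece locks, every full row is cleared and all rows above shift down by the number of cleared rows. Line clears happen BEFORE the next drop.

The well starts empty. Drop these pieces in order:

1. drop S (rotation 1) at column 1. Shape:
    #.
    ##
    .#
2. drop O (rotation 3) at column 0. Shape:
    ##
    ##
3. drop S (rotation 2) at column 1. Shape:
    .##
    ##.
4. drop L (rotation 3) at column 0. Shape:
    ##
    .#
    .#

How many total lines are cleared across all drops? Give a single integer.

Drop 1: S rot1 at col 1 lands with bottom-row=0; cleared 0 line(s) (total 0); column heights now [0 3 2 0], max=3
Drop 2: O rot3 at col 0 lands with bottom-row=3; cleared 0 line(s) (total 0); column heights now [5 5 2 0], max=5
Drop 3: S rot2 at col 1 lands with bottom-row=5; cleared 0 line(s) (total 0); column heights now [5 6 7 7], max=7
Drop 4: L rot3 at col 0 lands with bottom-row=6; cleared 0 line(s) (total 0); column heights now [9 9 7 7], max=9

Answer: 0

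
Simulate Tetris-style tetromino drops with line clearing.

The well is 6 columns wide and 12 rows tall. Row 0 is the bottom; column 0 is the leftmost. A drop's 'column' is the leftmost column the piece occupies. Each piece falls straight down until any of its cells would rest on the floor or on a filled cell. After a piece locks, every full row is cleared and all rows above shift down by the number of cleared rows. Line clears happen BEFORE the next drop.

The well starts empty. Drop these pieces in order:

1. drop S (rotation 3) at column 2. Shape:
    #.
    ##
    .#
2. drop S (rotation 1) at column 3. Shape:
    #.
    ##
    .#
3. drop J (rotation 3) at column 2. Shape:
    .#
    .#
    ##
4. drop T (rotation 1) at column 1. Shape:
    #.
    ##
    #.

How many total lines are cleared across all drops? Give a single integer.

Answer: 0

Derivation:
Drop 1: S rot3 at col 2 lands with bottom-row=0; cleared 0 line(s) (total 0); column heights now [0 0 3 2 0 0], max=3
Drop 2: S rot1 at col 3 lands with bottom-row=1; cleared 0 line(s) (total 0); column heights now [0 0 3 4 3 0], max=4
Drop 3: J rot3 at col 2 lands with bottom-row=4; cleared 0 line(s) (total 0); column heights now [0 0 5 7 3 0], max=7
Drop 4: T rot1 at col 1 lands with bottom-row=4; cleared 0 line(s) (total 0); column heights now [0 7 6 7 3 0], max=7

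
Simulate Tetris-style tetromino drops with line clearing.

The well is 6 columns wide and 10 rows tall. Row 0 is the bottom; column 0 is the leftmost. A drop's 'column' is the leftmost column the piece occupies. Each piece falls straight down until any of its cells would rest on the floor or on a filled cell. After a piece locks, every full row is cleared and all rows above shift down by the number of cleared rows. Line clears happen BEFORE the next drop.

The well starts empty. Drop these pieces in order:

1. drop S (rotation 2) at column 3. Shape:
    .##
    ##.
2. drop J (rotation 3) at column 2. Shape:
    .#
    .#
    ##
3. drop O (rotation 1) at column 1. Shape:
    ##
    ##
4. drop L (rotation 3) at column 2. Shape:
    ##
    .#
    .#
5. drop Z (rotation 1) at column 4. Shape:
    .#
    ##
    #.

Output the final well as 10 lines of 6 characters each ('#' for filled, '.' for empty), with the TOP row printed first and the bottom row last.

Answer: ......
......
......
..##..
...#..
...#.#
.#####
.####.
..####
...##.

Derivation:
Drop 1: S rot2 at col 3 lands with bottom-row=0; cleared 0 line(s) (total 0); column heights now [0 0 0 1 2 2], max=2
Drop 2: J rot3 at col 2 lands with bottom-row=1; cleared 0 line(s) (total 0); column heights now [0 0 2 4 2 2], max=4
Drop 3: O rot1 at col 1 lands with bottom-row=2; cleared 0 line(s) (total 0); column heights now [0 4 4 4 2 2], max=4
Drop 4: L rot3 at col 2 lands with bottom-row=4; cleared 0 line(s) (total 0); column heights now [0 4 7 7 2 2], max=7
Drop 5: Z rot1 at col 4 lands with bottom-row=2; cleared 0 line(s) (total 0); column heights now [0 4 7 7 4 5], max=7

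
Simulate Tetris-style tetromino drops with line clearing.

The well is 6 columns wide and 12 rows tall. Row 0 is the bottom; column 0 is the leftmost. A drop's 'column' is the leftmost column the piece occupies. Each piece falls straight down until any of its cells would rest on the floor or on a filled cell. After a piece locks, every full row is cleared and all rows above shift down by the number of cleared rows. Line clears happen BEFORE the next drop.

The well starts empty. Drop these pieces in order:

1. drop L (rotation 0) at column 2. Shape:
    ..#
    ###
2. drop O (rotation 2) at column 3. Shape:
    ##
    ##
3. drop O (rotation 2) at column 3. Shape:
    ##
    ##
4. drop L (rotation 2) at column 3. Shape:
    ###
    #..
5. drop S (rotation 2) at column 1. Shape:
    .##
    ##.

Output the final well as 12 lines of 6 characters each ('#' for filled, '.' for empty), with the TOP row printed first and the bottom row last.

Answer: ......
......
......
..##..
.#####
...#..
...##.
...##.
...##.
...##.
....#.
..###.

Derivation:
Drop 1: L rot0 at col 2 lands with bottom-row=0; cleared 0 line(s) (total 0); column heights now [0 0 1 1 2 0], max=2
Drop 2: O rot2 at col 3 lands with bottom-row=2; cleared 0 line(s) (total 0); column heights now [0 0 1 4 4 0], max=4
Drop 3: O rot2 at col 3 lands with bottom-row=4; cleared 0 line(s) (total 0); column heights now [0 0 1 6 6 0], max=6
Drop 4: L rot2 at col 3 lands with bottom-row=6; cleared 0 line(s) (total 0); column heights now [0 0 1 8 8 8], max=8
Drop 5: S rot2 at col 1 lands with bottom-row=7; cleared 0 line(s) (total 0); column heights now [0 8 9 9 8 8], max=9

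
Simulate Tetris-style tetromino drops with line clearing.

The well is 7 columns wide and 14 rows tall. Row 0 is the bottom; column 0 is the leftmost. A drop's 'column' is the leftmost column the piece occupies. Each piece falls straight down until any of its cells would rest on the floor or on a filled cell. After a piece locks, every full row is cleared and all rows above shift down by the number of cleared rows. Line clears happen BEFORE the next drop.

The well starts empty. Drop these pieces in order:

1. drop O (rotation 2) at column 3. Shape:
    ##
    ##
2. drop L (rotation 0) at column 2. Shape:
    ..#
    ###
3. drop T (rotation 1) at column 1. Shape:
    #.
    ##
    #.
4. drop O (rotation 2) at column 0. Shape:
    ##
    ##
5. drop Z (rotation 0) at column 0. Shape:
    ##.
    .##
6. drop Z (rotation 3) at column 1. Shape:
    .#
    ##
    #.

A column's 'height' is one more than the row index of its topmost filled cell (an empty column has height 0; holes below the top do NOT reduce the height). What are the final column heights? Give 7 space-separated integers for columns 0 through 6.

Answer: 9 11 12 3 4 0 0

Derivation:
Drop 1: O rot2 at col 3 lands with bottom-row=0; cleared 0 line(s) (total 0); column heights now [0 0 0 2 2 0 0], max=2
Drop 2: L rot0 at col 2 lands with bottom-row=2; cleared 0 line(s) (total 0); column heights now [0 0 3 3 4 0 0], max=4
Drop 3: T rot1 at col 1 lands with bottom-row=2; cleared 0 line(s) (total 0); column heights now [0 5 4 3 4 0 0], max=5
Drop 4: O rot2 at col 0 lands with bottom-row=5; cleared 0 line(s) (total 0); column heights now [7 7 4 3 4 0 0], max=7
Drop 5: Z rot0 at col 0 lands with bottom-row=7; cleared 0 line(s) (total 0); column heights now [9 9 8 3 4 0 0], max=9
Drop 6: Z rot3 at col 1 lands with bottom-row=9; cleared 0 line(s) (total 0); column heights now [9 11 12 3 4 0 0], max=12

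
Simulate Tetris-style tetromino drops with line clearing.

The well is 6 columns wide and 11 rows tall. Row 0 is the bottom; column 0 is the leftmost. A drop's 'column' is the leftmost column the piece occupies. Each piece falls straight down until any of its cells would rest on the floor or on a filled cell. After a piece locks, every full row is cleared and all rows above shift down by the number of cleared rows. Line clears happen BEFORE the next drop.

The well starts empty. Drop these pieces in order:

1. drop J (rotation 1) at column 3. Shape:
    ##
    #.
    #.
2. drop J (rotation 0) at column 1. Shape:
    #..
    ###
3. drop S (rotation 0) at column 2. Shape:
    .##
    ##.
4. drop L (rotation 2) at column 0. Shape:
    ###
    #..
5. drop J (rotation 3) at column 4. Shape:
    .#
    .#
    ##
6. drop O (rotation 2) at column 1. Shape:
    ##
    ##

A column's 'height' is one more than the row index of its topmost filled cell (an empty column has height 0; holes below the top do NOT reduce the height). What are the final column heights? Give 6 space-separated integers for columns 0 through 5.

Drop 1: J rot1 at col 3 lands with bottom-row=0; cleared 0 line(s) (total 0); column heights now [0 0 0 3 3 0], max=3
Drop 2: J rot0 at col 1 lands with bottom-row=3; cleared 0 line(s) (total 0); column heights now [0 5 4 4 3 0], max=5
Drop 3: S rot0 at col 2 lands with bottom-row=4; cleared 0 line(s) (total 0); column heights now [0 5 5 6 6 0], max=6
Drop 4: L rot2 at col 0 lands with bottom-row=4; cleared 0 line(s) (total 0); column heights now [6 6 6 6 6 0], max=6
Drop 5: J rot3 at col 4 lands with bottom-row=6; cleared 0 line(s) (total 0); column heights now [6 6 6 6 7 9], max=9
Drop 6: O rot2 at col 1 lands with bottom-row=6; cleared 0 line(s) (total 0); column heights now [6 8 8 6 7 9], max=9

Answer: 6 8 8 6 7 9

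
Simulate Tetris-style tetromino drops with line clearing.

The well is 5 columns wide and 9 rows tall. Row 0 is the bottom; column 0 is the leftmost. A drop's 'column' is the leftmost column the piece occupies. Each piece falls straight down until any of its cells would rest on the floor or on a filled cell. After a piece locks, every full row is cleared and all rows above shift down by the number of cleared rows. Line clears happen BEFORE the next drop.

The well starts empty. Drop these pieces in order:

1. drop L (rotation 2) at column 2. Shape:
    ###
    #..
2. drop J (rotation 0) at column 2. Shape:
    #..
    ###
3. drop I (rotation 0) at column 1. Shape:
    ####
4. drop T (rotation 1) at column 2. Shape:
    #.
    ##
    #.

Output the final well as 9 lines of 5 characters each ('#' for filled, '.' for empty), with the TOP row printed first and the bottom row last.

Answer: .....
..#..
..##.
..#..
.####
..#..
..###
..###
..#..

Derivation:
Drop 1: L rot2 at col 2 lands with bottom-row=0; cleared 0 line(s) (total 0); column heights now [0 0 2 2 2], max=2
Drop 2: J rot0 at col 2 lands with bottom-row=2; cleared 0 line(s) (total 0); column heights now [0 0 4 3 3], max=4
Drop 3: I rot0 at col 1 lands with bottom-row=4; cleared 0 line(s) (total 0); column heights now [0 5 5 5 5], max=5
Drop 4: T rot1 at col 2 lands with bottom-row=5; cleared 0 line(s) (total 0); column heights now [0 5 8 7 5], max=8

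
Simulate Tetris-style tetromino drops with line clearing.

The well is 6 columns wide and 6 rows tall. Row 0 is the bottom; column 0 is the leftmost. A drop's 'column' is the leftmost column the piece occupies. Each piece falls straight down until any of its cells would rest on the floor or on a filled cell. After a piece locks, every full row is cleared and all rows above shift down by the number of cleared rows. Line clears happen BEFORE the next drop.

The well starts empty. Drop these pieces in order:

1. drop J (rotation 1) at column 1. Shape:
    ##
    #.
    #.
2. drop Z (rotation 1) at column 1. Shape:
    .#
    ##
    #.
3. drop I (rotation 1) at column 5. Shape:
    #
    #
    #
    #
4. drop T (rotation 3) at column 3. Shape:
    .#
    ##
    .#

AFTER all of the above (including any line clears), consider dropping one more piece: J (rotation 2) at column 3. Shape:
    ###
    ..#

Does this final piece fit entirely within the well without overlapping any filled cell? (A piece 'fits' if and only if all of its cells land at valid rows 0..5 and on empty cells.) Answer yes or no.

Drop 1: J rot1 at col 1 lands with bottom-row=0; cleared 0 line(s) (total 0); column heights now [0 3 3 0 0 0], max=3
Drop 2: Z rot1 at col 1 lands with bottom-row=3; cleared 0 line(s) (total 0); column heights now [0 5 6 0 0 0], max=6
Drop 3: I rot1 at col 5 lands with bottom-row=0; cleared 0 line(s) (total 0); column heights now [0 5 6 0 0 4], max=6
Drop 4: T rot3 at col 3 lands with bottom-row=0; cleared 0 line(s) (total 0); column heights now [0 5 6 2 3 4], max=6
Test piece J rot2 at col 3 (width 3): heights before test = [0 5 6 2 3 4]; fits = True

Answer: yes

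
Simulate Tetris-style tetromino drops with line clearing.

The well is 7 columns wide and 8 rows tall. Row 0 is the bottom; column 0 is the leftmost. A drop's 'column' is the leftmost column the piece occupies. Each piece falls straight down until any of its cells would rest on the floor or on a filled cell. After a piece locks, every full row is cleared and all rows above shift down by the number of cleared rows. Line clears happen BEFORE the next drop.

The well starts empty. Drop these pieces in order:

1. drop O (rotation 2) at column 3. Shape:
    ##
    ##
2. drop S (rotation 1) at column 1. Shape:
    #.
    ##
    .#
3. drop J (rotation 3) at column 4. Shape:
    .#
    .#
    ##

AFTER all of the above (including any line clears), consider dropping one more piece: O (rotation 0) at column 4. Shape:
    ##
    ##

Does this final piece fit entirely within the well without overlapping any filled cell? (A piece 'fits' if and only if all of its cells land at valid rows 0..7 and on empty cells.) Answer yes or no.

Drop 1: O rot2 at col 3 lands with bottom-row=0; cleared 0 line(s) (total 0); column heights now [0 0 0 2 2 0 0], max=2
Drop 2: S rot1 at col 1 lands with bottom-row=0; cleared 0 line(s) (total 0); column heights now [0 3 2 2 2 0 0], max=3
Drop 3: J rot3 at col 4 lands with bottom-row=2; cleared 0 line(s) (total 0); column heights now [0 3 2 2 3 5 0], max=5
Test piece O rot0 at col 4 (width 2): heights before test = [0 3 2 2 3 5 0]; fits = True

Answer: yes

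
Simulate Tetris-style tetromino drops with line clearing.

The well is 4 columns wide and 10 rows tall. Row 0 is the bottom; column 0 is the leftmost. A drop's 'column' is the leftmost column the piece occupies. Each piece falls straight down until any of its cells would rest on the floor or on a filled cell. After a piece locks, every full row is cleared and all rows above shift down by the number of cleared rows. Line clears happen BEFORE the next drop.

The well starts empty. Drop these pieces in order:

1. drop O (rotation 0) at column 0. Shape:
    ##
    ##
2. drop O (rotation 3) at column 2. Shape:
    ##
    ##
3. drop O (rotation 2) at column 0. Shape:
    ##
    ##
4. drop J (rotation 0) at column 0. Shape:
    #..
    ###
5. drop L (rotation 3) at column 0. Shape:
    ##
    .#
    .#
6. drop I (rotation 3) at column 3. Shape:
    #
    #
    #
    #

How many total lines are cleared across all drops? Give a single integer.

Drop 1: O rot0 at col 0 lands with bottom-row=0; cleared 0 line(s) (total 0); column heights now [2 2 0 0], max=2
Drop 2: O rot3 at col 2 lands with bottom-row=0; cleared 2 line(s) (total 2); column heights now [0 0 0 0], max=0
Drop 3: O rot2 at col 0 lands with bottom-row=0; cleared 0 line(s) (total 2); column heights now [2 2 0 0], max=2
Drop 4: J rot0 at col 0 lands with bottom-row=2; cleared 0 line(s) (total 2); column heights now [4 3 3 0], max=4
Drop 5: L rot3 at col 0 lands with bottom-row=3; cleared 0 line(s) (total 2); column heights now [6 6 3 0], max=6
Drop 6: I rot3 at col 3 lands with bottom-row=0; cleared 1 line(s) (total 3); column heights now [5 5 0 3], max=5

Answer: 3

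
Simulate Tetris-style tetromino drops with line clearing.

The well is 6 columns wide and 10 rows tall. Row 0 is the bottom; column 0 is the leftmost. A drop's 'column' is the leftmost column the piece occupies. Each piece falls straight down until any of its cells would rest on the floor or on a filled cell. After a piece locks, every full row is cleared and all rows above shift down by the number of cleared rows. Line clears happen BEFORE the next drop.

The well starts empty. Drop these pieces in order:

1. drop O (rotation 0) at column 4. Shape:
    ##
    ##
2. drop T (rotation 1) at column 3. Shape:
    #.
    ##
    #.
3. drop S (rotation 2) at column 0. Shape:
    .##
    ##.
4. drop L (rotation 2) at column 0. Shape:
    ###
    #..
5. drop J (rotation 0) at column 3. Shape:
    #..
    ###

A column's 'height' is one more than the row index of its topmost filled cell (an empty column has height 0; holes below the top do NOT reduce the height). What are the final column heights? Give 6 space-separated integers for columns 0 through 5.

Drop 1: O rot0 at col 4 lands with bottom-row=0; cleared 0 line(s) (total 0); column heights now [0 0 0 0 2 2], max=2
Drop 2: T rot1 at col 3 lands with bottom-row=1; cleared 0 line(s) (total 0); column heights now [0 0 0 4 3 2], max=4
Drop 3: S rot2 at col 0 lands with bottom-row=0; cleared 0 line(s) (total 0); column heights now [1 2 2 4 3 2], max=4
Drop 4: L rot2 at col 0 lands with bottom-row=1; cleared 1 line(s) (total 1); column heights now [2 2 2 3 2 1], max=3
Drop 5: J rot0 at col 3 lands with bottom-row=3; cleared 0 line(s) (total 1); column heights now [2 2 2 5 4 4], max=5

Answer: 2 2 2 5 4 4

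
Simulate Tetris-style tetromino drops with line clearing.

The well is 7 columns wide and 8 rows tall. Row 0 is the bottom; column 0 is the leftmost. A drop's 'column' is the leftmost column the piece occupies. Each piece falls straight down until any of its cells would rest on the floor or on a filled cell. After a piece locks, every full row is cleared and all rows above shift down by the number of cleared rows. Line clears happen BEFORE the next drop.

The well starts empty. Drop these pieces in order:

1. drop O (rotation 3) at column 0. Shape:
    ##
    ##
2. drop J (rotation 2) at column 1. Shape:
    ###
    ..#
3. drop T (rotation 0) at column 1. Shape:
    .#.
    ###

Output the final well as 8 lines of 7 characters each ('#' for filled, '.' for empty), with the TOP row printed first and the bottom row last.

Drop 1: O rot3 at col 0 lands with bottom-row=0; cleared 0 line(s) (total 0); column heights now [2 2 0 0 0 0 0], max=2
Drop 2: J rot2 at col 1 lands with bottom-row=1; cleared 0 line(s) (total 0); column heights now [2 3 3 3 0 0 0], max=3
Drop 3: T rot0 at col 1 lands with bottom-row=3; cleared 0 line(s) (total 0); column heights now [2 4 5 4 0 0 0], max=5

Answer: .......
.......
.......
..#....
.###...
.###...
##.#...
##.....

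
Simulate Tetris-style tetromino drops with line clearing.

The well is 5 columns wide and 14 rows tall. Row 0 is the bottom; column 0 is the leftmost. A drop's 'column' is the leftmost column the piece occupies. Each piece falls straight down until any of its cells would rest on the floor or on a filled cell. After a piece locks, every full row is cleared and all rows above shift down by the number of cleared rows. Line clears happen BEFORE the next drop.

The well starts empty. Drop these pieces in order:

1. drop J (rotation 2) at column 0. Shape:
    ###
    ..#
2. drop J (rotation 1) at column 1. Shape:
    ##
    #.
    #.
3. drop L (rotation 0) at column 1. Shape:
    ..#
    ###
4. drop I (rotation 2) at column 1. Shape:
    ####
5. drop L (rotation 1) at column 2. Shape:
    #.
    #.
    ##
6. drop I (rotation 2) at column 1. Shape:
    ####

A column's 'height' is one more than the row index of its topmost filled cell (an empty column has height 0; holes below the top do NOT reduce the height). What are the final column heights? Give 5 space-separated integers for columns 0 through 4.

Answer: 2 12 12 12 12

Derivation:
Drop 1: J rot2 at col 0 lands with bottom-row=0; cleared 0 line(s) (total 0); column heights now [2 2 2 0 0], max=2
Drop 2: J rot1 at col 1 lands with bottom-row=2; cleared 0 line(s) (total 0); column heights now [2 5 5 0 0], max=5
Drop 3: L rot0 at col 1 lands with bottom-row=5; cleared 0 line(s) (total 0); column heights now [2 6 6 7 0], max=7
Drop 4: I rot2 at col 1 lands with bottom-row=7; cleared 0 line(s) (total 0); column heights now [2 8 8 8 8], max=8
Drop 5: L rot1 at col 2 lands with bottom-row=8; cleared 0 line(s) (total 0); column heights now [2 8 11 9 8], max=11
Drop 6: I rot2 at col 1 lands with bottom-row=11; cleared 0 line(s) (total 0); column heights now [2 12 12 12 12], max=12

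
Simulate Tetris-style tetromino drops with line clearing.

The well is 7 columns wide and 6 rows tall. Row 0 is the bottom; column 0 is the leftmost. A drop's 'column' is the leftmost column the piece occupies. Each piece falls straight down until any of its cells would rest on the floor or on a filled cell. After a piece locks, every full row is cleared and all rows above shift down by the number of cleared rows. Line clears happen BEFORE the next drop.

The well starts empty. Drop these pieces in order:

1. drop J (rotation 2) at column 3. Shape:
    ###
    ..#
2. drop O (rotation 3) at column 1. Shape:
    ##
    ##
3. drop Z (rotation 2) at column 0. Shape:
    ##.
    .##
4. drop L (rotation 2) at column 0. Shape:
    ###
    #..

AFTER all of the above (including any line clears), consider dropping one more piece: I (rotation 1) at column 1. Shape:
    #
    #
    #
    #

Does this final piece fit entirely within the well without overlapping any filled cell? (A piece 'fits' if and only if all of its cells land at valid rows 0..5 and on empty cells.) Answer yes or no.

Drop 1: J rot2 at col 3 lands with bottom-row=0; cleared 0 line(s) (total 0); column heights now [0 0 0 2 2 2 0], max=2
Drop 2: O rot3 at col 1 lands with bottom-row=0; cleared 0 line(s) (total 0); column heights now [0 2 2 2 2 2 0], max=2
Drop 3: Z rot2 at col 0 lands with bottom-row=2; cleared 0 line(s) (total 0); column heights now [4 4 3 2 2 2 0], max=4
Drop 4: L rot2 at col 0 lands with bottom-row=4; cleared 0 line(s) (total 0); column heights now [6 6 6 2 2 2 0], max=6
Test piece I rot1 at col 1 (width 1): heights before test = [6 6 6 2 2 2 0]; fits = False

Answer: no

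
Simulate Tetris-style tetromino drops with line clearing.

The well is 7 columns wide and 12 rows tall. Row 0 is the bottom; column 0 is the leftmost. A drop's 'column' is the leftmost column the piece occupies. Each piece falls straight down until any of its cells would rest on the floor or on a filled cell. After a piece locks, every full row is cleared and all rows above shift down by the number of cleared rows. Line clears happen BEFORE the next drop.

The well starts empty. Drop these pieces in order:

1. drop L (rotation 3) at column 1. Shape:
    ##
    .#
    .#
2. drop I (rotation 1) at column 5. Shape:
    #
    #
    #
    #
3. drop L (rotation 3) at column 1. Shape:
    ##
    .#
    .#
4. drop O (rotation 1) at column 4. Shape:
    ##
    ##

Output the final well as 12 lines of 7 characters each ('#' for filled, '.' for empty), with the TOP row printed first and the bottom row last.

Answer: .......
.......
.......
.......
.......
.......
.##.##.
..#.##.
..#..#.
.##..#.
..#..#.
..#..#.

Derivation:
Drop 1: L rot3 at col 1 lands with bottom-row=0; cleared 0 line(s) (total 0); column heights now [0 3 3 0 0 0 0], max=3
Drop 2: I rot1 at col 5 lands with bottom-row=0; cleared 0 line(s) (total 0); column heights now [0 3 3 0 0 4 0], max=4
Drop 3: L rot3 at col 1 lands with bottom-row=3; cleared 0 line(s) (total 0); column heights now [0 6 6 0 0 4 0], max=6
Drop 4: O rot1 at col 4 lands with bottom-row=4; cleared 0 line(s) (total 0); column heights now [0 6 6 0 6 6 0], max=6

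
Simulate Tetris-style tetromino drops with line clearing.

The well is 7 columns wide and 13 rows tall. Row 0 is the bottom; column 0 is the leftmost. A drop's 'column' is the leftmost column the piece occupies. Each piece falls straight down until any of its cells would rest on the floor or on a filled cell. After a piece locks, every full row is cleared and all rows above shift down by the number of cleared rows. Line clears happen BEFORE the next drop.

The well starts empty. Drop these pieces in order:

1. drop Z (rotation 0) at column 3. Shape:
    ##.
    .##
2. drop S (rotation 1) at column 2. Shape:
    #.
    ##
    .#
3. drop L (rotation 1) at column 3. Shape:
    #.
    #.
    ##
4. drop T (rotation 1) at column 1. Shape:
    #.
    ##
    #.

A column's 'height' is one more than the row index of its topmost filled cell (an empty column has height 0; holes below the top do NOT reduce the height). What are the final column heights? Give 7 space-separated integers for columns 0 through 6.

Answer: 0 7 6 7 5 1 0

Derivation:
Drop 1: Z rot0 at col 3 lands with bottom-row=0; cleared 0 line(s) (total 0); column heights now [0 0 0 2 2 1 0], max=2
Drop 2: S rot1 at col 2 lands with bottom-row=2; cleared 0 line(s) (total 0); column heights now [0 0 5 4 2 1 0], max=5
Drop 3: L rot1 at col 3 lands with bottom-row=4; cleared 0 line(s) (total 0); column heights now [0 0 5 7 5 1 0], max=7
Drop 4: T rot1 at col 1 lands with bottom-row=4; cleared 0 line(s) (total 0); column heights now [0 7 6 7 5 1 0], max=7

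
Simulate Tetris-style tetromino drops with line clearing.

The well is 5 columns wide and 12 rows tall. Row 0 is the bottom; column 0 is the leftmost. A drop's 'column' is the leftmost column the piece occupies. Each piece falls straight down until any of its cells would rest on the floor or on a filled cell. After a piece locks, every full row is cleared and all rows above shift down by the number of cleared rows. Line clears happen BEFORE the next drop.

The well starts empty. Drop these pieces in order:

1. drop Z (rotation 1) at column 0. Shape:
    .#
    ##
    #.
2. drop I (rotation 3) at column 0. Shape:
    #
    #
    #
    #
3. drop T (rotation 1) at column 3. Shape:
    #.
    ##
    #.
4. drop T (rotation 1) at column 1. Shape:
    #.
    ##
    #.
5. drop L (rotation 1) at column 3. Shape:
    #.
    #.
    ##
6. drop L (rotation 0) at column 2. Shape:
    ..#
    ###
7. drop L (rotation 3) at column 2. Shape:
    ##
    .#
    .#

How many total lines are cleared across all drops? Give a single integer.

Answer: 0

Derivation:
Drop 1: Z rot1 at col 0 lands with bottom-row=0; cleared 0 line(s) (total 0); column heights now [2 3 0 0 0], max=3
Drop 2: I rot3 at col 0 lands with bottom-row=2; cleared 0 line(s) (total 0); column heights now [6 3 0 0 0], max=6
Drop 3: T rot1 at col 3 lands with bottom-row=0; cleared 0 line(s) (total 0); column heights now [6 3 0 3 2], max=6
Drop 4: T rot1 at col 1 lands with bottom-row=3; cleared 0 line(s) (total 0); column heights now [6 6 5 3 2], max=6
Drop 5: L rot1 at col 3 lands with bottom-row=3; cleared 0 line(s) (total 0); column heights now [6 6 5 6 4], max=6
Drop 6: L rot0 at col 2 lands with bottom-row=6; cleared 0 line(s) (total 0); column heights now [6 6 7 7 8], max=8
Drop 7: L rot3 at col 2 lands with bottom-row=7; cleared 0 line(s) (total 0); column heights now [6 6 10 10 8], max=10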